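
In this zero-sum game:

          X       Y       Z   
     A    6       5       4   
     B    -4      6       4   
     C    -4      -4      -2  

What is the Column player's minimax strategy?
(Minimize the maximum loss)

Column should play Z, value = 4

Work:
Column player minimizes Row's maximum payoff:
Column X: max payoff to Row = 6
Column Y: max payoff to Row = 6
Column Z: max payoff to Row = 4
Minimum is 4, achieved by column Z.
Minimax strategy: Z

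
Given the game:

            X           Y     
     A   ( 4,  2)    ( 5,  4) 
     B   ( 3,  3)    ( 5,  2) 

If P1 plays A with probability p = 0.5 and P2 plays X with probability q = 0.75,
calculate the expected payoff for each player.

E[P1] = 3.875, E[P2] = 2.625

Work:
E[P1] = p·q·π₁(A,X) + p·(1-q)·π₁(A,Y) + (1-p)·q·π₁(B,X) + (1-p)·(1-q)·π₁(B,Y)
= 0.5·0.75·4 + 0.5·0.25·5 + 0.5·0.75·3 + 0.5·0.25·5
= 3.875

E[P2] = 2.625 (similar calculation)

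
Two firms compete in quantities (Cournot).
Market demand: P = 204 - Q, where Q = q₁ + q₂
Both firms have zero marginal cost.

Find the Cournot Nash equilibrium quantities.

q₁* = q₂* = 68.0; P* = 68.0

Work:
Profit: π_i = P·q_i = (a - q_i - q_j)·q_i
FOC: ∂π_i/∂q_i = a - 2q_i - q_j = 0
Reaction function: q_i = (204 - q_j)/2
Symmetry: q* = 204/3 = 68.0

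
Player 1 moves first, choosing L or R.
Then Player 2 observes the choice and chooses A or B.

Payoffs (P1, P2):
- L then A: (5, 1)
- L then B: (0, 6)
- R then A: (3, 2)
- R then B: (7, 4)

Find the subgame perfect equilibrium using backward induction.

P1 plays R, P2 plays B after L and B after R; Payoff (7, 4)

Work:
Backward induction:
After L: P2 chooses B → P1 gets 0
After R: P2 chooses B → P1 gets 7
P1 chooses R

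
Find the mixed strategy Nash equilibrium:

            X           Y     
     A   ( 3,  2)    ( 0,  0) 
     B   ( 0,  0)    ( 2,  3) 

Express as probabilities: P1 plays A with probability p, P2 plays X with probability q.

p = 0.6, q = 0.4

Work:
Find probabilities that make opponent indifferent:
P2 chooses q to make P1 indifferent between A and B
P1 chooses p to make P2 indifferent between X and Y
Mixed NE: P1 plays (A: 0.6, B: 0.4), P2 plays (X: 0.4, Y: 0.6)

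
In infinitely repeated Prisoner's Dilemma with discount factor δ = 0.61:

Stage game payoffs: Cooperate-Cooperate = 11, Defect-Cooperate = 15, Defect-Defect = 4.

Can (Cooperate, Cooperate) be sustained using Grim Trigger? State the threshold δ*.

δ* = 0.3636; since δ = 0.61 ≥ 0.3636, cooperation can be sustained

Work:
For Grim Trigger:
Cooperate forever: 11/(1-δ)
Defect then punished: 15 + 4·δ/(1-δ)
Need: 11/(1-δ) ≥ 15 + 4·δ/(1-δ)
Solving: δ ≥ (T-R)/(T-P) = (15-11)/(15-4) = 0.3636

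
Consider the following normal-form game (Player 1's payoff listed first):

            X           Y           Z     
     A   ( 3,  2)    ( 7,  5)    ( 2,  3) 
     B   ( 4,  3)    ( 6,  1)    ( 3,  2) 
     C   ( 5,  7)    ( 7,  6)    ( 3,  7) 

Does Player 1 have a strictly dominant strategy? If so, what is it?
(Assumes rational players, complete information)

No strictly dominant strategy exists for Player 1

Work:
A strategy strictly dominates another if it gives a strictly higher payoff against every opponent action. Compare each pair of P1's strategies column-by-column:
  A vs B: [3 vs 4, 7 vs 6, 2 vs 3] → A does not strictly dominate B (column X: 3 ≤ 4)
  A vs C: [3 vs 5, 7 vs 7, 2 vs 3] → A does not strictly dominate C (column X: 3 ≤ 5)
  B vs A: [4 vs 3, 6 vs 7, 3 vs 2] → B does not strictly dominate A (column Y: 6 ≤ 7)
  B vs C: [4 vs 5, 6 vs 7, 3 vs 3] → B does not strictly dominate C (column X: 4 ≤ 5)
  C vs A: [5 vs 3, 7 vs 7, 3 vs 2] → C does not strictly dominate A (column Y: 7 ≤ 7)
  C vs B: [5 vs 4, 7 vs 6, 3 vs 3] → C does not strictly dominate B (column Z: 3 ≤ 3)
No single strategy strictly dominates all others → no strictly dominant strategy.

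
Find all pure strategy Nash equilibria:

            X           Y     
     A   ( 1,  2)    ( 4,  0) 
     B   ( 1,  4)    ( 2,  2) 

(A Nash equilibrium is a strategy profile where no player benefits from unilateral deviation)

Nash equilibrium: (A, X), (B, X)

Work:
Best responses:
  P1 vs X: payoffs [1, 1] → best response A/B (payoff 1)
  P1 vs Y: payoffs [4, 2] → best response A (payoff 4)
  P2 vs A: payoffs [2, 0] → best response X (payoff 2)
  P2 vs B: payoffs [4, 2] → best response X (payoff 4)
Mutual best responses: (A,X), (B,X) → Nash equilibria.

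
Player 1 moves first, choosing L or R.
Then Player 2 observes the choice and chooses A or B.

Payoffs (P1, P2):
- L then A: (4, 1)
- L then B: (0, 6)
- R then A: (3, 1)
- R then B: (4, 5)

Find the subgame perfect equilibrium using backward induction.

P1 plays R, P2 plays B after L and B after R; Payoff (4, 5)

Work:
Backward induction:
After L: P2 chooses B → P1 gets 0
After R: P2 chooses B → P1 gets 4
P1 chooses R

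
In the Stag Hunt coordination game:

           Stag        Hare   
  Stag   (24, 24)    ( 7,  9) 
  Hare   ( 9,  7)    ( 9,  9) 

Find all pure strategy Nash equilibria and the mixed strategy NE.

Pure NE: (Stag, Stag) and (Hare, Hare); Mixed NE: p = 0.1176, q = 0.1176

Work:
Check pure NE:
(Stag, Stag): (24, 24) - no unilateral deviation beneficial
(Hare, Hare): (9, 9) - no unilateral deviation beneficial
Mixed NE: P1 plays Stag with p = 0.1176, P2 plays Stag with q = 0.1176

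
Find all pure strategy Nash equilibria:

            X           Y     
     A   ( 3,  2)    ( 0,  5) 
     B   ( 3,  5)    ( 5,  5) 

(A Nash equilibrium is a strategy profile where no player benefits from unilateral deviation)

Nash equilibrium: (B, X), (B, Y)

Work:
Best responses:
  P1 vs X: payoffs [3, 3] → best response A/B (payoff 3)
  P1 vs Y: payoffs [0, 5] → best response B (payoff 5)
  P2 vs A: payoffs [2, 5] → best response Y (payoff 5)
  P2 vs B: payoffs [5, 5] → best response X/Y (payoff 5)
Mutual best responses: (B,X), (B,Y) → Nash equilibria.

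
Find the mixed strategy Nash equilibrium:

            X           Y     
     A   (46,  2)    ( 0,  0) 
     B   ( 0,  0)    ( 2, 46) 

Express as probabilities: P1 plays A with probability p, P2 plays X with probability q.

p = 0.9583, q = 0.0417

Work:
Find probabilities that make opponent indifferent:
P2 chooses q to make P1 indifferent between A and B
P1 chooses p to make P2 indifferent between X and Y
Mixed NE: P1 plays (A: 0.9583, B: 0.0417), P2 plays (X: 0.0417, Y: 0.9583)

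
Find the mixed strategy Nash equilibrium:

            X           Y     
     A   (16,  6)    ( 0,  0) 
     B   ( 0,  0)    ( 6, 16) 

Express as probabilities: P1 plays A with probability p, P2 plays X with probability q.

p = 0.7273, q = 0.2727

Work:
Find probabilities that make opponent indifferent:
P2 chooses q to make P1 indifferent between A and B
P1 chooses p to make P2 indifferent between X and Y
Mixed NE: P1 plays (A: 0.7273, B: 0.2727), P2 plays (X: 0.2727, Y: 0.7273)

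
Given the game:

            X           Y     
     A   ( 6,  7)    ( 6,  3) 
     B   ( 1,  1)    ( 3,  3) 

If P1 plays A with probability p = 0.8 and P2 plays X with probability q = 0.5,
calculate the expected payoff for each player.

E[P1] = 5.2, E[P2] = 4.4

Work:
E[P1] = p·q·π₁(A,X) + p·(1-q)·π₁(A,Y) + (1-p)·q·π₁(B,X) + (1-p)·(1-q)·π₁(B,Y)
= 0.8·0.5·6 + 0.8·0.5·6 + 0.2·0.5·1 + 0.2·0.5·3
= 5.2

E[P2] = 4.4 (similar calculation)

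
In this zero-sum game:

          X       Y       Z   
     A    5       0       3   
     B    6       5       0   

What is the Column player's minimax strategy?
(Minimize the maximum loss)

Column should play Z, value = 3

Work:
Column player minimizes Row's maximum payoff:
Column X: max payoff to Row = 6
Column Y: max payoff to Row = 5
Column Z: max payoff to Row = 3
Minimum is 3, achieved by column Z.
Minimax strategy: Z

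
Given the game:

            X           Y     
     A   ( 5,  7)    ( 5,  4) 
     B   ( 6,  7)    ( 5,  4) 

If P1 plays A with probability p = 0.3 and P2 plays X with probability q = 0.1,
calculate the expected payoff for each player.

E[P1] = 5.07, E[P2] = 4.3

Work:
E[P1] = p·q·π₁(A,X) + p·(1-q)·π₁(A,Y) + (1-p)·q·π₁(B,X) + (1-p)·(1-q)·π₁(B,Y)
= 0.3·0.1·5 + 0.3·0.9·5 + 0.7·0.1·6 + 0.7·0.9·5
= 5.07

E[P2] = 4.3 (similar calculation)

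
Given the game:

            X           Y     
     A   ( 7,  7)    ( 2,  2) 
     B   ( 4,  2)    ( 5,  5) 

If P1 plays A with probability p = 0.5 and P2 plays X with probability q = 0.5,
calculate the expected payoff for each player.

E[P1] = 4.5, E[P2] = 4.0

Work:
E[P1] = p·q·π₁(A,X) + p·(1-q)·π₁(A,Y) + (1-p)·q·π₁(B,X) + (1-p)·(1-q)·π₁(B,Y)
= 0.5·0.5·7 + 0.5·0.5·2 + 0.5·0.5·4 + 0.5·0.5·5
= 4.5

E[P2] = 4.0 (similar calculation)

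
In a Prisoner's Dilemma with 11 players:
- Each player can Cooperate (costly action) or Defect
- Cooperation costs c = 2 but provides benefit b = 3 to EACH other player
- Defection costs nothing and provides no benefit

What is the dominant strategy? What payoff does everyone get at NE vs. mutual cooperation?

Dominant: Defect; NE payoff = 0; Coop payoff = 28

Work:
Defect dominates (saves cost c = 2, benefit to others is external)
NE: All defect → everyone gets 0
If all cooperate: each receives (10)×3 - 2 = 28
Social dilemma: 28 > 0 but NE gives 0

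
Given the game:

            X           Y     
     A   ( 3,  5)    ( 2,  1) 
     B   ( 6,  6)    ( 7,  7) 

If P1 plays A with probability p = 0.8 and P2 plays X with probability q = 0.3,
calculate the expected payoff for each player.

E[P1] = 3.18, E[P2] = 3.1

Work:
E[P1] = p·q·π₁(A,X) + p·(1-q)·π₁(A,Y) + (1-p)·q·π₁(B,X) + (1-p)·(1-q)·π₁(B,Y)
= 0.8·0.3·3 + 0.8·0.7·2 + 0.2·0.3·6 + 0.2·0.7·7
= 3.18

E[P2] = 3.1 (similar calculation)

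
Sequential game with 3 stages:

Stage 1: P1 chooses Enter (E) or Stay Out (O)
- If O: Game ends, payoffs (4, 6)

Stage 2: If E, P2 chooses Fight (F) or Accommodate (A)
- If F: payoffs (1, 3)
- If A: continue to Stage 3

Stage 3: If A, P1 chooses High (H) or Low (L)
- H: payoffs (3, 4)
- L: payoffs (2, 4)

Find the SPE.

SPE: (O, A, H); Outcome (4, 6)

Work:
Stage 3: P1 chooses H (3 vs 2)
Stage 2: P2: F->3, A->4 (anticipating H). Choose A
Stage 1: P1: O->4, E->3 (anticipating A, H). Choose O
SPE path: O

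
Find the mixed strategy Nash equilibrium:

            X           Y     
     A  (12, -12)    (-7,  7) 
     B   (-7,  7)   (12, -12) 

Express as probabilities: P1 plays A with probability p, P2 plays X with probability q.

p = 0.5, q = 0.5

Work:
Find probabilities that make opponent indifferent:
P2 chooses q to make P1 indifferent between A and B
P1 chooses p to make P2 indifferent between X and Y
Mixed NE: P1 plays (A: 0.5, B: 0.5), P2 plays (X: 0.5, Y: 0.5)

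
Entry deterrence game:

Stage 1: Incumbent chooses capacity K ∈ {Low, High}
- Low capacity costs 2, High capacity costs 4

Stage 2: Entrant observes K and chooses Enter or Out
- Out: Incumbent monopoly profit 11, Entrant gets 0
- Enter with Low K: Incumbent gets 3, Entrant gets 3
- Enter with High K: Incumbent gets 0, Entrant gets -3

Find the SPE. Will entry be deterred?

SPE: (High, Enter|Low, Out|High); Entry deterred. Incumbent net profit = 7

Work:
After Low K: Entrant enters (3 > 0)
After High K: Entrant stays out (-3 < 0)
Incumbent: Low → 3−2=1, High → 11−4=7
Incumbent chooses High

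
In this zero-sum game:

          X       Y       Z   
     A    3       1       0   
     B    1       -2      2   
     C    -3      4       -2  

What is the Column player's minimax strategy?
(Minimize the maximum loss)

Column should play Z, value = 2

Work:
Column player minimizes Row's maximum payoff:
Column X: max payoff to Row = 3
Column Y: max payoff to Row = 4
Column Z: max payoff to Row = 2
Minimum is 2, achieved by column Z.
Minimax strategy: Z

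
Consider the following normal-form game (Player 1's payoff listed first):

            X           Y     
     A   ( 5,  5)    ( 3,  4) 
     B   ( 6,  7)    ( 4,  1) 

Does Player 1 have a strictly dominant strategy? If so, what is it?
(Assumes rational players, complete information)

Yes, Player 1's strictly dominant strategy is B

Work:
A strategy strictly dominates another if it gives a strictly higher payoff against every opponent action. Compare each pair of P1's strategies column-by-column:
  A vs B: [5 vs 6, 3 vs 4] → A does not strictly dominate B (column X: 5 ≤ 6)
  B vs A: [6 vs 5, 4 vs 3] → B strictly dominates A
B strictly dominates every other strategy → strictly dominant.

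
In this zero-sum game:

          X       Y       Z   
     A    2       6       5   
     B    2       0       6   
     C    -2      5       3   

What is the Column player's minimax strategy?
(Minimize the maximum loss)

Column should play X, value = 2

Work:
Column player minimizes Row's maximum payoff:
Column X: max payoff to Row = 2
Column Y: max payoff to Row = 6
Column Z: max payoff to Row = 6
Minimum is 2, achieved by column X.
Minimax strategy: X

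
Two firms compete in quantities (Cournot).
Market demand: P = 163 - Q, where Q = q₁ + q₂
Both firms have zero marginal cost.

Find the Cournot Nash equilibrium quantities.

q₁* = q₂* = 54.33; P* = 54.33

Work:
Profit: π_i = P·q_i = (a - q_i - q_j)·q_i
FOC: ∂π_i/∂q_i = a - 2q_i - q_j = 0
Reaction function: q_i = (163 - q_j)/2
Symmetry: q* = 163/3 = 54.33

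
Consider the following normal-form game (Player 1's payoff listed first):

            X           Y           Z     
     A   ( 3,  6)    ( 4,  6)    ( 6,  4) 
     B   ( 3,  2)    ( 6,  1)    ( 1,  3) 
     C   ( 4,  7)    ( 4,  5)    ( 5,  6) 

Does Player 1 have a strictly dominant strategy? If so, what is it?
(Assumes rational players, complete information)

No strictly dominant strategy exists for Player 1

Work:
A strategy strictly dominates another if it gives a strictly higher payoff against every opponent action. Compare each pair of P1's strategies column-by-column:
  A vs B: [3 vs 3, 4 vs 6, 6 vs 1] → A does not strictly dominate B (column X: 3 ≤ 3)
  A vs C: [3 vs 4, 4 vs 4, 6 vs 5] → A does not strictly dominate C (column X: 3 ≤ 4)
  B vs A: [3 vs 3, 6 vs 4, 1 vs 6] → B does not strictly dominate A (column X: 3 ≤ 3)
  B vs C: [3 vs 4, 6 vs 4, 1 vs 5] → B does not strictly dominate C (column X: 3 ≤ 4)
  C vs A: [4 vs 3, 4 vs 4, 5 vs 6] → C does not strictly dominate A (column Y: 4 ≤ 4)
  C vs B: [4 vs 3, 4 vs 6, 5 vs 1] → C does not strictly dominate B (column Y: 4 ≤ 6)
No single strategy strictly dominates all others → no strictly dominant strategy.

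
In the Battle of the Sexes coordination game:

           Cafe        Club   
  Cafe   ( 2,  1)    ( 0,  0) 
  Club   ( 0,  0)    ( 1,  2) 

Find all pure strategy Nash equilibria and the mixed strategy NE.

Pure NE: (Cafe, Cafe) and (Club, Club); Mixed NE: p = 0.6667, q = 0.3333

Work:
Check pure NE:
(Cafe, Cafe): (2, 1) - no unilateral deviation beneficial
(Club, Club): (1, 2) - no unilateral deviation beneficial
Mixed NE: P1 plays Cafe with p = 0.6667, P2 plays Cafe with q = 0.3333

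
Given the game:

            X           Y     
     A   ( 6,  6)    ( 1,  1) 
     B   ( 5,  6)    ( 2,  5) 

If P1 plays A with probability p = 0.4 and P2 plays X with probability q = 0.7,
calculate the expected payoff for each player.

E[P1] = 4.26, E[P2] = 5.22

Work:
E[P1] = p·q·π₁(A,X) + p·(1-q)·π₁(A,Y) + (1-p)·q·π₁(B,X) + (1-p)·(1-q)·π₁(B,Y)
= 0.4·0.7·6 + 0.4·0.3·1 + 0.6·0.7·5 + 0.6·0.3·2
= 4.26

E[P2] = 5.22 (similar calculation)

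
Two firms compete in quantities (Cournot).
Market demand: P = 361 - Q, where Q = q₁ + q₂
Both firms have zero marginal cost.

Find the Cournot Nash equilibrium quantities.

q₁* = q₂* = 120.33; P* = 120.33

Work:
Profit: π_i = P·q_i = (a - q_i - q_j)·q_i
FOC: ∂π_i/∂q_i = a - 2q_i - q_j = 0
Reaction function: q_i = (361 - q_j)/2
Symmetry: q* = 361/3 = 120.33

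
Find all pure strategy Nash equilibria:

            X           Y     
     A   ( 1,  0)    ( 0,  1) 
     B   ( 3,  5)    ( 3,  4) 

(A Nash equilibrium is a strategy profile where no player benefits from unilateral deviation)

Nash equilibrium: (B, X)

Work:
Best responses:
  P1 vs X: payoffs [1, 3] → best response B (payoff 3)
  P1 vs Y: payoffs [0, 3] → best response B (payoff 3)
  P2 vs A: payoffs [0, 1] → best response Y (payoff 1)
  P2 vs B: payoffs [5, 4] → best response X (payoff 5)
Mutual best responses: (B,X) → Nash equilibria.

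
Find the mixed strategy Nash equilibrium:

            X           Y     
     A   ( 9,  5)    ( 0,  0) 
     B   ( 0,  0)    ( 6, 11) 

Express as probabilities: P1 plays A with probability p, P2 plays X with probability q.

p = 0.6875, q = 0.4

Work:
Find probabilities that make opponent indifferent:
P2 chooses q to make P1 indifferent between A and B
P1 chooses p to make P2 indifferent between X and Y
Mixed NE: P1 plays (A: 0.6875, B: 0.3125), P2 plays (X: 0.4, Y: 0.6)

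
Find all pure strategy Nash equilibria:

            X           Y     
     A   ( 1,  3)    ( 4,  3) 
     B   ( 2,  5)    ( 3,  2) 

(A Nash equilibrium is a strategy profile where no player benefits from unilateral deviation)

Nash equilibrium: (A, Y), (B, X)

Work:
Best responses:
  P1 vs X: payoffs [1, 2] → best response B (payoff 2)
  P1 vs Y: payoffs [4, 3] → best response A (payoff 4)
  P2 vs A: payoffs [3, 3] → best response X/Y (payoff 3)
  P2 vs B: payoffs [5, 2] → best response X (payoff 5)
Mutual best responses: (A,Y), (B,X) → Nash equilibria.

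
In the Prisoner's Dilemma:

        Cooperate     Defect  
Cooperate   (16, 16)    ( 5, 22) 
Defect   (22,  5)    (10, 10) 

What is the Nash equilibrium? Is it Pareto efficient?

(Defect, Defect) is NE; not Pareto efficient

Work:
Defect dominates Cooperate for both players:
If P2 cooperates: Defect (22) > Cooperate (16)
If P2 defects: Defect (10) > Cooperate (5)
NE: (Defect, Defect) with payoff (10, 10)
But (Cooperate, Cooperate) = (16, 16) Pareto dominates (10, 10)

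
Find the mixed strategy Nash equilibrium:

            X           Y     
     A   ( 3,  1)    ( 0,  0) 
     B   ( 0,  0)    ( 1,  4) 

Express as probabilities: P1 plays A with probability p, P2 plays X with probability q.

p = 0.8, q = 0.25

Work:
Find probabilities that make opponent indifferent:
P2 chooses q to make P1 indifferent between A and B
P1 chooses p to make P2 indifferent between X and Y
Mixed NE: P1 plays (A: 0.8, B: 0.2), P2 plays (X: 0.25, Y: 0.75)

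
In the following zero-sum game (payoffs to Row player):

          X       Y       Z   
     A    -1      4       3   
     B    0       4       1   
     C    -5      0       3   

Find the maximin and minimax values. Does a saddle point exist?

Maximin = 0, Minimax = 0, Saddle: True

Work:
Row minimums: [-1, 0, -5] → maximin = 0
Column maximums: [0, 4, 3] → minimax = 0
Saddle point exists! Game value = 0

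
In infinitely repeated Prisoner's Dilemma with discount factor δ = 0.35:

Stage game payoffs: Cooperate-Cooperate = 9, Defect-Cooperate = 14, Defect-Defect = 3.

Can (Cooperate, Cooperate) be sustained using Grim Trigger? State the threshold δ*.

δ* = 0.4545; since δ = 0.35 < 0.4545, cooperation cannot be sustained

Work:
For Grim Trigger:
Cooperate forever: 9/(1-δ)
Defect then punished: 14 + 3·δ/(1-δ)
Need: 9/(1-δ) ≥ 14 + 3·δ/(1-δ)
Solving: δ ≥ (T-R)/(T-P) = (14-9)/(14-3) = 0.4545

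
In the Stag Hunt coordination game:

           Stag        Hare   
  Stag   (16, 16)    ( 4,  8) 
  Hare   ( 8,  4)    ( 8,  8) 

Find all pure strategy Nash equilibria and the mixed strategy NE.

Pure NE: (Stag, Stag) and (Hare, Hare); Mixed NE: p = 0.3333, q = 0.3333

Work:
Check pure NE:
(Stag, Stag): (16, 16) - no unilateral deviation beneficial
(Hare, Hare): (8, 8) - no unilateral deviation beneficial
Mixed NE: P1 plays Stag with p = 0.3333, P2 plays Stag with q = 0.3333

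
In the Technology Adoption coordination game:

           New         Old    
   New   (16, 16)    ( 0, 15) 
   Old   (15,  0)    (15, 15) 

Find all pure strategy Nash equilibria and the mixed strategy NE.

Pure NE: (New, New) and (Old, Old); Mixed NE: p = 0.9375, q = 0.9375

Work:
Check pure NE:
(New, New): (16, 16) - no unilateral deviation beneficial
(Old, Old): (15, 15) - no unilateral deviation beneficial
Mixed NE: P1 plays New with p = 0.9375, P2 plays New with q = 0.9375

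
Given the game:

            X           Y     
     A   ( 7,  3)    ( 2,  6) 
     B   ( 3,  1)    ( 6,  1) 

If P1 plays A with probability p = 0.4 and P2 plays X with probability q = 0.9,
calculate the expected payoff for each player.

E[P1] = 4.58, E[P2] = 1.92

Work:
E[P1] = p·q·π₁(A,X) + p·(1-q)·π₁(A,Y) + (1-p)·q·π₁(B,X) + (1-p)·(1-q)·π₁(B,Y)
= 0.4·0.9·7 + 0.4·0.1·2 + 0.6·0.9·3 + 0.6·0.1·6
= 4.58

E[P2] = 1.92 (similar calculation)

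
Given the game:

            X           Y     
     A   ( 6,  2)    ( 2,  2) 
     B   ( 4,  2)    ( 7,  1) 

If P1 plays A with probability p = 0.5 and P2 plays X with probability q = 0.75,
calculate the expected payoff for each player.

E[P1] = 4.875, E[P2] = 1.875

Work:
E[P1] = p·q·π₁(A,X) + p·(1-q)·π₁(A,Y) + (1-p)·q·π₁(B,X) + (1-p)·(1-q)·π₁(B,Y)
= 0.5·0.75·6 + 0.5·0.25·2 + 0.5·0.75·4 + 0.5·0.25·7
= 4.875

E[P2] = 1.875 (similar calculation)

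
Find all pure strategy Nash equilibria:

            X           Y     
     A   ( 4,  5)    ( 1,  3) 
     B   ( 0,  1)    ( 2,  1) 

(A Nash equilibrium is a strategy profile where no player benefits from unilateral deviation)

Nash equilibrium: (A, X), (B, Y)

Work:
Best responses:
  P1 vs X: payoffs [4, 0] → best response A (payoff 4)
  P1 vs Y: payoffs [1, 2] → best response B (payoff 2)
  P2 vs A: payoffs [5, 3] → best response X (payoff 5)
  P2 vs B: payoffs [1, 1] → best response X/Y (payoff 1)
Mutual best responses: (A,X), (B,Y) → Nash equilibria.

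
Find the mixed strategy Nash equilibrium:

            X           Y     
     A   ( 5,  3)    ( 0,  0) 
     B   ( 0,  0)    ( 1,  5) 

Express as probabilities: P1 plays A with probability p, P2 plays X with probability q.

p = 0.625, q = 0.1667

Work:
Find probabilities that make opponent indifferent:
P2 chooses q to make P1 indifferent between A and B
P1 chooses p to make P2 indifferent between X and Y
Mixed NE: P1 plays (A: 0.625, B: 0.375), P2 plays (X: 0.1667, Y: 0.8333)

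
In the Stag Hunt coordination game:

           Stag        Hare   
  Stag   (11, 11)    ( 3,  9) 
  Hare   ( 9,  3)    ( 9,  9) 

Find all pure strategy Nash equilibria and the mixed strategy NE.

Pure NE: (Stag, Stag) and (Hare, Hare); Mixed NE: p = 0.75, q = 0.75

Work:
Check pure NE:
(Stag, Stag): (11, 11) - no unilateral deviation beneficial
(Hare, Hare): (9, 9) - no unilateral deviation beneficial
Mixed NE: P1 plays Stag with p = 0.75, P2 plays Stag with q = 0.75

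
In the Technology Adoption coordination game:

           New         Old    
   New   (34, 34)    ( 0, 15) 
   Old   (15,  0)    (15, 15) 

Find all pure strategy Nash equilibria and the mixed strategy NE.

Pure NE: (New, New) and (Old, Old); Mixed NE: p = 0.4412, q = 0.4412

Work:
Check pure NE:
(New, New): (34, 34) - no unilateral deviation beneficial
(Old, Old): (15, 15) - no unilateral deviation beneficial
Mixed NE: P1 plays New with p = 0.4412, P2 plays New with q = 0.4412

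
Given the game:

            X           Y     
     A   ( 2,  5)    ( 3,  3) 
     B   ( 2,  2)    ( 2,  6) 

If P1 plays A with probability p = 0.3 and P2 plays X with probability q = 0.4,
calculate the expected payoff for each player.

E[P1] = 2.18, E[P2] = 4.22

Work:
E[P1] = p·q·π₁(A,X) + p·(1-q)·π₁(A,Y) + (1-p)·q·π₁(B,X) + (1-p)·(1-q)·π₁(B,Y)
= 0.3·0.4·2 + 0.3·0.6·3 + 0.7·0.4·2 + 0.7·0.6·2
= 2.18

E[P2] = 4.22 (similar calculation)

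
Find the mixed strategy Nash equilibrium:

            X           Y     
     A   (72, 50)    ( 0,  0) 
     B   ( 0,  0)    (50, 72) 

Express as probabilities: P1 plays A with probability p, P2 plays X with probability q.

p = 0.5902, q = 0.4098

Work:
Find probabilities that make opponent indifferent:
P2 chooses q to make P1 indifferent between A and B
P1 chooses p to make P2 indifferent between X and Y
Mixed NE: P1 plays (A: 0.5902, B: 0.4098), P2 plays (X: 0.4098, Y: 0.5902)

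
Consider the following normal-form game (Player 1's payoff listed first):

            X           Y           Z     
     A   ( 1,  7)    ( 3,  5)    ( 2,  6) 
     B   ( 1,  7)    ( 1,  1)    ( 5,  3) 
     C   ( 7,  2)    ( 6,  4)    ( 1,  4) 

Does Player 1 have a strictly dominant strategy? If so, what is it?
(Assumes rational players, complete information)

No strictly dominant strategy exists for Player 1

Work:
A strategy strictly dominates another if it gives a strictly higher payoff against every opponent action. Compare each pair of P1's strategies column-by-column:
  A vs B: [1 vs 1, 3 vs 1, 2 vs 5] → A does not strictly dominate B (column X: 1 ≤ 1)
  A vs C: [1 vs 7, 3 vs 6, 2 vs 1] → A does not strictly dominate C (column X: 1 ≤ 7)
  B vs A: [1 vs 1, 1 vs 3, 5 vs 2] → B does not strictly dominate A (column X: 1 ≤ 1)
  B vs C: [1 vs 7, 1 vs 6, 5 vs 1] → B does not strictly dominate C (column X: 1 ≤ 7)
  C vs A: [7 vs 1, 6 vs 3, 1 vs 2] → C does not strictly dominate A (column Z: 1 ≤ 2)
  C vs B: [7 vs 1, 6 vs 1, 1 vs 5] → C does not strictly dominate B (column Z: 1 ≤ 5)
No single strategy strictly dominates all others → no strictly dominant strategy.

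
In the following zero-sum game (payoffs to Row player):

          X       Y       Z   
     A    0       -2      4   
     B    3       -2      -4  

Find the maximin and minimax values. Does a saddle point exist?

Maximin = -2, Minimax = -2, Saddle: True

Work:
Row minimums: [-2, -4] → maximin = -2
Column maximums: [3, -2, 4] → minimax = -2
Saddle point exists! Game value = -2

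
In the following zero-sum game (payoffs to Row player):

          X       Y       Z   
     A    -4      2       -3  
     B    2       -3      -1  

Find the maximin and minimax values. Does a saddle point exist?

Maximin = -3, Minimax = -1, Saddle: False

Work:
Row minimums: [-4, -3] → maximin = -3
Column maximums: [2, 2, -1] → minimax = -1
No saddle point (maximin ≠ minimax). Mixed strategy needed.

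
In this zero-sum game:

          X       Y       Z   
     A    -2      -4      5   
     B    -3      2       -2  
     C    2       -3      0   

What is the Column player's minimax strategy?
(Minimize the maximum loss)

Column should play X or Y (all achieve the minimum), value = 2

Work:
Column player minimizes Row's maximum payoff:
Column X: max payoff to Row = 2
Column Y: max payoff to Row = 2
Column Z: max payoff to Row = 5
Minimum is 2, achieved by columns X, Y (tied).
Each of X or Y is a minimax strategy.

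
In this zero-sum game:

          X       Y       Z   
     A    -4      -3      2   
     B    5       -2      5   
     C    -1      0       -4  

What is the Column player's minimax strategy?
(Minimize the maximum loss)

Column should play Y, value = 0

Work:
Column player minimizes Row's maximum payoff:
Column X: max payoff to Row = 5
Column Y: max payoff to Row = 0
Column Z: max payoff to Row = 5
Minimum is 0, achieved by column Y.
Minimax strategy: Y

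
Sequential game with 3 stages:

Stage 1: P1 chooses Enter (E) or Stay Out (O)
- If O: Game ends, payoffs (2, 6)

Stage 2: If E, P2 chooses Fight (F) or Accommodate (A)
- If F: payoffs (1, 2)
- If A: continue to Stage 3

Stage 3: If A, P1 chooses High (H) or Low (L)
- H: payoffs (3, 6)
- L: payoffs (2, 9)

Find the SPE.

SPE: (E, A, H); Outcome (3, 6)

Work:
Stage 3: P1 chooses H (3 vs 2)
Stage 2: P2: F->2, A->6 (anticipating H). Choose A
Stage 1: P1: O->2, E->3 (anticipating A, H). Choose E
SPE path: E -> A -> H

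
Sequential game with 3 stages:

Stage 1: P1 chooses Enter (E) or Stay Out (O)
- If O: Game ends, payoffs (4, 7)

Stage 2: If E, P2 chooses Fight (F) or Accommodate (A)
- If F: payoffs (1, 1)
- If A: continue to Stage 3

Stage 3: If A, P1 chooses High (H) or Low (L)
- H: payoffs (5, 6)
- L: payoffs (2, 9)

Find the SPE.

SPE: (E, A, H); Outcome (5, 6)

Work:
Stage 3: P1 chooses H (5 vs 2)
Stage 2: P2: F->1, A->6 (anticipating H). Choose A
Stage 1: P1: O->4, E->5 (anticipating A, H). Choose E
SPE path: E -> A -> H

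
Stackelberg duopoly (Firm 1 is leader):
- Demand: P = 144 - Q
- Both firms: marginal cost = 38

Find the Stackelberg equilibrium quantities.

q₁* (leader) = 53.0, q₂* (follower) = 26.5

Work:
Follower's reaction: q₂ = (a - c - q₁)/2
Leader substitutes: π₁ = q₁·(a - q₁ - (a-c-q₁)/2 - c)
FOC: q₁* = (144 - 38)/2 = 53.00
Then: q₂* = (144 - 38 - 53.0)/2 = 26.50
Leader has first-mover advantage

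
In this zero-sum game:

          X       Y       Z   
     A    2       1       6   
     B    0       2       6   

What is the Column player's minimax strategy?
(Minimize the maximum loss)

Column should play X or Y (all achieve the minimum), value = 2

Work:
Column player minimizes Row's maximum payoff:
Column X: max payoff to Row = 2
Column Y: max payoff to Row = 2
Column Z: max payoff to Row = 6
Minimum is 2, achieved by columns X, Y (tied).
Each of X or Y is a minimax strategy.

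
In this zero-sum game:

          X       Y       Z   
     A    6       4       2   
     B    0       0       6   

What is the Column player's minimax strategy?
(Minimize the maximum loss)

Column should play Y, value = 4

Work:
Column player minimizes Row's maximum payoff:
Column X: max payoff to Row = 6
Column Y: max payoff to Row = 4
Column Z: max payoff to Row = 6
Minimum is 4, achieved by column Y.
Minimax strategy: Y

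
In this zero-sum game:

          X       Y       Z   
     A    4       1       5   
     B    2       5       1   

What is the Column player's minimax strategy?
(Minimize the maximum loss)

Column should play X, value = 4

Work:
Column player minimizes Row's maximum payoff:
Column X: max payoff to Row = 4
Column Y: max payoff to Row = 5
Column Z: max payoff to Row = 5
Minimum is 4, achieved by column X.
Minimax strategy: X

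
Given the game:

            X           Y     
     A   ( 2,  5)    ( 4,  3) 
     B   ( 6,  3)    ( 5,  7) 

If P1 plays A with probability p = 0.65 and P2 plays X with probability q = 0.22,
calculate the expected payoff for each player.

E[P1] = 4.141, E[P2] = 4.378

Work:
E[P1] = p·q·π₁(A,X) + p·(1-q)·π₁(A,Y) + (1-p)·q·π₁(B,X) + (1-p)·(1-q)·π₁(B,Y)
= 0.65·0.22·2 + 0.65·0.78·4 + 0.35·0.22·6 + 0.35·0.78·5
= 4.141

E[P2] = 4.378 (similar calculation)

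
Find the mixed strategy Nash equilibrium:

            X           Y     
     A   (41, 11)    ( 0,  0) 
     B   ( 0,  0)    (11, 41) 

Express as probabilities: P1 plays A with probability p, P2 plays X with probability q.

p = 0.7885, q = 0.2115

Work:
Find probabilities that make opponent indifferent:
P2 chooses q to make P1 indifferent between A and B
P1 chooses p to make P2 indifferent between X and Y
Mixed NE: P1 plays (A: 0.7885, B: 0.2115), P2 plays (X: 0.2115, Y: 0.7885)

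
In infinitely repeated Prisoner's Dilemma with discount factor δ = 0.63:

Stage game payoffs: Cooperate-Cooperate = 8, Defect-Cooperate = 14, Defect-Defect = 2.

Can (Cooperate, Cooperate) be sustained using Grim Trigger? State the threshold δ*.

δ* = 0.5; since δ = 0.63 ≥ 0.5, cooperation can be sustained

Work:
For Grim Trigger:
Cooperate forever: 8/(1-δ)
Defect then punished: 14 + 2·δ/(1-δ)
Need: 8/(1-δ) ≥ 14 + 2·δ/(1-δ)
Solving: δ ≥ (T-R)/(T-P) = (14-8)/(14-2) = 0.5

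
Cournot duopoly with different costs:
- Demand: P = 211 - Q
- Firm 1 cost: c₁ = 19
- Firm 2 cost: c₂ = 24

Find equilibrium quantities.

q₁* = 65.67, q₂* = 60.67

Work:
Reaction: q₁ = (211 - 19 - q₂)/2
Reaction: q₂ = (211 - 24 - q₁)/2
Solve simultaneously:
q₁* = (211 - 2×19 + 24)/3 = 65.67
q₂* = (211 - 2×24 + 19)/3 = 60.67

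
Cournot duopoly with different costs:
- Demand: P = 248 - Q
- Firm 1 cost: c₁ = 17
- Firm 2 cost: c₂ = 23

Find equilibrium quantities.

q₁* = 79.0, q₂* = 73.0

Work:
Reaction: q₁ = (248 - 17 - q₂)/2
Reaction: q₂ = (248 - 23 - q₁)/2
Solve simultaneously:
q₁* = (248 - 2×17 + 23)/3 = 79.0
q₂* = (248 - 2×23 + 17)/3 = 73.0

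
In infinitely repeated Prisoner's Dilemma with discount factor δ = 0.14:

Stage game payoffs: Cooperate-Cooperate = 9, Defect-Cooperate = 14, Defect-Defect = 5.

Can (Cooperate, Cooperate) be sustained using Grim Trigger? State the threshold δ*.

δ* = 0.5556; since δ = 0.14 < 0.5556, cooperation cannot be sustained

Work:
For Grim Trigger:
Cooperate forever: 9/(1-δ)
Defect then punished: 14 + 5·δ/(1-δ)
Need: 9/(1-δ) ≥ 14 + 5·δ/(1-δ)
Solving: δ ≥ (T-R)/(T-P) = (14-9)/(14-5) = 0.5556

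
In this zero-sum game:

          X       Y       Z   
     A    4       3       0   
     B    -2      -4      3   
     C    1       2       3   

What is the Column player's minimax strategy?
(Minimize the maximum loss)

Column should play Y or Z (all achieve the minimum), value = 3

Work:
Column player minimizes Row's maximum payoff:
Column X: max payoff to Row = 4
Column Y: max payoff to Row = 3
Column Z: max payoff to Row = 3
Minimum is 3, achieved by columns Y, Z (tied).
Each of Y or Z is a minimax strategy.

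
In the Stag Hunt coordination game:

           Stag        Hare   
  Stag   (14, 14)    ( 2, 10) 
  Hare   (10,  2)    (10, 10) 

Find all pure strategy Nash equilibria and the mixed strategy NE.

Pure NE: (Stag, Stag) and (Hare, Hare); Mixed NE: p = 0.6667, q = 0.6667

Work:
Check pure NE:
(Stag, Stag): (14, 14) - no unilateral deviation beneficial
(Hare, Hare): (10, 10) - no unilateral deviation beneficial
Mixed NE: P1 plays Stag with p = 0.6667, P2 plays Stag with q = 0.6667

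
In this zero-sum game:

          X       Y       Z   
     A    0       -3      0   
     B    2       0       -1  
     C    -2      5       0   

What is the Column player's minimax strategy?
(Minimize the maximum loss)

Column should play Z, value = 0

Work:
Column player minimizes Row's maximum payoff:
Column X: max payoff to Row = 2
Column Y: max payoff to Row = 5
Column Z: max payoff to Row = 0
Minimum is 0, achieved by column Z.
Minimax strategy: Z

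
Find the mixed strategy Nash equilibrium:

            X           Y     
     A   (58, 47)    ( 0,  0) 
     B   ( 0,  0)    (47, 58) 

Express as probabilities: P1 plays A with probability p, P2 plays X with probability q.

p = 0.5524, q = 0.4476

Work:
Find probabilities that make opponent indifferent:
P2 chooses q to make P1 indifferent between A and B
P1 chooses p to make P2 indifferent between X and Y
Mixed NE: P1 plays (A: 0.5524, B: 0.4476), P2 plays (X: 0.4476, Y: 0.5524)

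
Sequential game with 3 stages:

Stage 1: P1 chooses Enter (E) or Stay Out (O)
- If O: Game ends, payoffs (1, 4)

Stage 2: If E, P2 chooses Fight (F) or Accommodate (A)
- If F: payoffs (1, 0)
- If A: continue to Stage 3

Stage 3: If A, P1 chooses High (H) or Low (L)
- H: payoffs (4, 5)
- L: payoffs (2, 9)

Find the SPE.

SPE: (E, A, H); Outcome (4, 5)

Work:
Stage 3: P1 chooses H (4 vs 2)
Stage 2: P2: F->0, A->5 (anticipating H). Choose A
Stage 1: P1: O->1, E->4 (anticipating A, H). Choose E
SPE path: E -> A -> H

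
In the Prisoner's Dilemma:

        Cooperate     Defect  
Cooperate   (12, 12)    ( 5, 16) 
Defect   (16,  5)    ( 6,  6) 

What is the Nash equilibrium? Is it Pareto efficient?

(Defect, Defect) is NE; not Pareto efficient

Work:
Defect dominates Cooperate for both players:
If P2 cooperates: Defect (16) > Cooperate (12)
If P2 defects: Defect (6) > Cooperate (5)
NE: (Defect, Defect) with payoff (6, 6)
But (Cooperate, Cooperate) = (12, 12) Pareto dominates (6, 6)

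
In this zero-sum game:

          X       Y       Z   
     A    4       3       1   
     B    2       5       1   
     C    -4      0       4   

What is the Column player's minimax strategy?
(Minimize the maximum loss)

Column should play X or Z (all achieve the minimum), value = 4

Work:
Column player minimizes Row's maximum payoff:
Column X: max payoff to Row = 4
Column Y: max payoff to Row = 5
Column Z: max payoff to Row = 4
Minimum is 4, achieved by columns X, Z (tied).
Each of X or Z is a minimax strategy.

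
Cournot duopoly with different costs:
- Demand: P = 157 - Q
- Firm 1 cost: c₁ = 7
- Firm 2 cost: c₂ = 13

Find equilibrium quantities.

q₁* = 52.0, q₂* = 46.0

Work:
Reaction: q₁ = (157 - 7 - q₂)/2
Reaction: q₂ = (157 - 13 - q₁)/2
Solve simultaneously:
q₁* = (157 - 2×7 + 13)/3 = 52.0
q₂* = (157 - 2×13 + 7)/3 = 46.0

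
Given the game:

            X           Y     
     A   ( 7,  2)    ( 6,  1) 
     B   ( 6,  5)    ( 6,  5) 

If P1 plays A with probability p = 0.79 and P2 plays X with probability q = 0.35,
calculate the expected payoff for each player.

E[P1] = 6.2765, E[P2] = 2.1165

Work:
E[P1] = p·q·π₁(A,X) + p·(1-q)·π₁(A,Y) + (1-p)·q·π₁(B,X) + (1-p)·(1-q)·π₁(B,Y)
= 0.79·0.35·7 + 0.79·0.65·6 + 0.21·0.35·6 + 0.21·0.65·6
= 6.2765

E[P2] = 2.1165 (similar calculation)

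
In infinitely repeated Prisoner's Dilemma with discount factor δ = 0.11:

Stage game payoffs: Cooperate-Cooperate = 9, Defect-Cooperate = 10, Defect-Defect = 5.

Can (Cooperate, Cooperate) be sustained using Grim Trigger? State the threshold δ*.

δ* = 0.2; since δ = 0.11 < 0.2, cooperation cannot be sustained

Work:
For Grim Trigger:
Cooperate forever: 9/(1-δ)
Defect then punished: 10 + 5·δ/(1-δ)
Need: 9/(1-δ) ≥ 10 + 5·δ/(1-δ)
Solving: δ ≥ (T-R)/(T-P) = (10-9)/(10-5) = 0.2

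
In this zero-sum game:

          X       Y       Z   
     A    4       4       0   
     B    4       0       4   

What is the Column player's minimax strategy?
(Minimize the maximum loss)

Column should play X or Y or Z (all achieve the minimum), value = 4

Work:
Column player minimizes Row's maximum payoff:
Column X: max payoff to Row = 4
Column Y: max payoff to Row = 4
Column Z: max payoff to Row = 4
Minimum is 4, achieved by columns X, Y, Z (tied).
Each of X or Y or Z is a minimax strategy.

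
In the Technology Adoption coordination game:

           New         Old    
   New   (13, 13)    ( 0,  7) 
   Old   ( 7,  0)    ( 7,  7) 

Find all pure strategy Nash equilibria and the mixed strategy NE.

Pure NE: (New, New) and (Old, Old); Mixed NE: p = 0.5385, q = 0.5385

Work:
Check pure NE:
(New, New): (13, 13) - no unilateral deviation beneficial
(Old, Old): (7, 7) - no unilateral deviation beneficial
Mixed NE: P1 plays New with p = 0.5385, P2 plays New with q = 0.5385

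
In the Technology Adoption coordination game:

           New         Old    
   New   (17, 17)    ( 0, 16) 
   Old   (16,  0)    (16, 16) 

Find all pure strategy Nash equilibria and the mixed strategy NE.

Pure NE: (New, New) and (Old, Old); Mixed NE: p = 0.9412, q = 0.9412

Work:
Check pure NE:
(New, New): (17, 17) - no unilateral deviation beneficial
(Old, Old): (16, 16) - no unilateral deviation beneficial
Mixed NE: P1 plays New with p = 0.9412, P2 plays New with q = 0.9412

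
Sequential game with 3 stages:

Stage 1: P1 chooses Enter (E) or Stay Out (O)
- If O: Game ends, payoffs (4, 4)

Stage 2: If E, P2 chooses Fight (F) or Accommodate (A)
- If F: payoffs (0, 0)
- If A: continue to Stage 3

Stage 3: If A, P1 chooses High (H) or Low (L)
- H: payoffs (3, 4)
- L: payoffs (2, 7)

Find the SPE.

SPE: (O, A, H); Outcome (4, 4)

Work:
Stage 3: P1 chooses H (3 vs 2)
Stage 2: P2: F->0, A->4 (anticipating H). Choose A
Stage 1: P1: O->4, E->3 (anticipating A, H). Choose O
SPE path: O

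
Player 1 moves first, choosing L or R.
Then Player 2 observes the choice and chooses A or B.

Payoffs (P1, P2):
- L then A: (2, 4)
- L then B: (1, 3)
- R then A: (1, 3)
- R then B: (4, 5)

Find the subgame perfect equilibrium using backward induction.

P1 plays R, P2 plays A after L and B after R; Payoff (4, 5)

Work:
Backward induction:
After L: P2 chooses A → P1 gets 2
After R: P2 chooses B → P1 gets 4
P1 chooses R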